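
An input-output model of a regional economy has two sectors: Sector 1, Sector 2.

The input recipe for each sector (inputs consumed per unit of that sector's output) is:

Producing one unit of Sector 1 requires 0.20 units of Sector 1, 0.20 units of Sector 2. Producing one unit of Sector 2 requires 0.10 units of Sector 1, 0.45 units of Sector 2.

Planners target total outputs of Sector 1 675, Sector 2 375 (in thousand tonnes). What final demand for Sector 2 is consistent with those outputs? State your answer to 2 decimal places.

d_2 = 71.25

I − A =
  [   0.80    -0.10]
  [  -0.20     0.55]
d = (I − A) x:
  d_1 = (+0.80)·675 + (-0.10)·375 = 502.50
  d_2 = (-0.20)·675 + (+0.55)·375 = 71.25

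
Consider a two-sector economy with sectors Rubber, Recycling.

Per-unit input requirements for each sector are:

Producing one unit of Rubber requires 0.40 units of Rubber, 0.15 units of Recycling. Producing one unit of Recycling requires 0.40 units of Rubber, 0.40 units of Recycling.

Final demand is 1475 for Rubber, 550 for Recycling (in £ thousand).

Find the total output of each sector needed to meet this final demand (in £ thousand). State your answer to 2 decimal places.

I − A =
  [   0.60    -0.40]
  [  -0.15     0.60]
det(I−A) = (0.60)(0.60) − (-0.40)(-0.15) = 0.3000
adj(I−A) = [[0.60, 0.40], [0.15, 0.60]]
(I − A)⁻¹ = adj(I−A) / det(I−A) ≈
  [   2.0000     1.3333]
  [   0.5000     2.0000]
x = (I − A)⁻¹ d = adj(I−A)·d / det(I−A), with det(I−A) = 0.3000:
  x_1 = (0.60·1475 + 0.40·550) / 0.3000 = 1105.00 / 0.3000 ≈ 3683.33
  x_2 = (0.15·1475 + 0.60·550) / 0.3000 = 551.25 / 0.3000 = 1837.50

x_1 = 3683.33, x_2 = 1837.50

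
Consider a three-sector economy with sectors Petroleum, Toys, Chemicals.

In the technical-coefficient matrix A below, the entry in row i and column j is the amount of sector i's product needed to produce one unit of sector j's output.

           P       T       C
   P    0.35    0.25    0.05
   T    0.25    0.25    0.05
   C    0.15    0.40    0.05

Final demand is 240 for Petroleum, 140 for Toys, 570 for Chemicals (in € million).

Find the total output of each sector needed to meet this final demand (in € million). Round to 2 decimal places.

x_P = 610.05, x_T = 449.04, x_C = 885.39

I − A =
  [   0.65    -0.25    -0.05]
  [  -0.25     0.75    -0.05]
  [  -0.15    -0.40     0.95]
Cofactors of I−A, C_ij = (−1)^(i+j)·(minor ij) (rows/columns in the sector order above):
  C_11 = (0.75)(0.95) − (-0.05)(-0.40) = 0.6925
  C_12 = −[(-0.25)(0.95) − (-0.05)(-0.15)] = 0.2450
  C_13 = (-0.25)(-0.40) − (0.75)(-0.15) = 0.2125
  C_21 = −[(-0.25)(0.95) − (-0.05)(-0.40)] = 0.2575
  C_22 = (0.65)(0.95) − (-0.05)(-0.15) = 0.6100
  C_23 = −[(0.65)(-0.40) − (-0.25)(-0.15)] = 0.2975
  C_31 = (-0.25)(-0.05) − (-0.05)(0.75) = 0.0500
  C_32 = −[(0.65)(-0.05) − (-0.05)(-0.25)] = 0.0450
  C_33 = (0.65)(0.75) − (-0.25)(-0.25) = 0.4250
det(I−A) = Σ_j (I−A)_1j·C_1j = (0.65)(0.6925) + (-0.25)(0.2450) + (-0.05)(0.2125) = 0.37825
adj(I−A) = Cᵀ =
  [ 0.6925   0.2575   0.0500]
  [ 0.2450   0.6100   0.0450]
  [ 0.2125   0.2975   0.4250]
(I − A)⁻¹ = adj(I−A) / det(I−A) ≈
  [   1.8308     0.6808     0.1322]
  [   0.6477     1.6127     0.1190]
  [   0.5618     0.7865     1.1236]
x = (I − A)⁻¹ d = adj(I−A)·d / det(I−A), with det(I−A) = 0.37825:
  x_P = (0.6925·240 + 0.2575·140 + 0.0500·570) / 0.37825 = 230.75 / 0.37825 ≈ 610.05
  x_T = (0.2450·240 + 0.6100·140 + 0.0450·570) / 0.37825 = 169.85 / 0.37825 ≈ 449.04
  x_C = (0.2125·240 + 0.2975·140 + 0.4250·570) / 0.37825 = 334.90 / 0.37825 ≈ 885.39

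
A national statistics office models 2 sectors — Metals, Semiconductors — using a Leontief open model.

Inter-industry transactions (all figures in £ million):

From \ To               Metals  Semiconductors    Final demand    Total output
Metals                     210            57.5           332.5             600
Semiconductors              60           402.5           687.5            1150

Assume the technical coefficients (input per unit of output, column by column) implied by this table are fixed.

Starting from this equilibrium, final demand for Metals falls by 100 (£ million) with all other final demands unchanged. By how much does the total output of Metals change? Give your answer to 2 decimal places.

Technical coefficients a_ij = z_ij / X_j:
  a_MM = 210/600 = 0.35, a_SM = 60/600 = 0.10
  a_MS = 57.5/1150 = 0.05, a_SS = 402.5/1150 = 0.35
I − A =
  [   0.65    -0.05]
  [  -0.10     0.65]
det(I−A) = (0.65)(0.65) − (-0.05)(-0.10) = 0.4175
adj(I−A) = [[0.65, 0.05], [0.10, 0.65]]
(I − A)⁻¹ = adj(I−A) / det(I−A) ≈
  [   1.5569     0.1198]
  [   0.2395     1.5569]
Δx = (I − A)⁻¹ Δd with Δd having -100 in the Metals component and 0 elsewhere.
So Δx_M = L_MM · (-100), where L_MM = adj(I−A)_MM / det(I−A) = 0.65 / 0.4175.
Δx_M = 0.65 × (-100) / 0.4175 = -65.00 / 0.4175 ≈ -155.69.

Δx_M = -155.69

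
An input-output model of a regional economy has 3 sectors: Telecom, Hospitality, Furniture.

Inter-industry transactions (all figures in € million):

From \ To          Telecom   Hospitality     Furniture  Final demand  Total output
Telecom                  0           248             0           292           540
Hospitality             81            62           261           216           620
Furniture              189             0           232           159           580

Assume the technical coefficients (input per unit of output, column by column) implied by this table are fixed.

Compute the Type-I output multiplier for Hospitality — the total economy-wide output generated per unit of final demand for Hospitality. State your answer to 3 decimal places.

m_2 = 2.222

Technical coefficients a_ij = z_ij / X_j:
  a_11 = 0/540 = 0.00, a_21 = 81/540 = 0.15, a_31 = 189/540 = 0.35
  a_12 = 248/620 = 0.40, a_22 = 62/620 = 0.10, a_32 = 0/620 = 0.00
  a_13 = 0/580 = 0.00, a_23 = 261/580 = 0.45, a_33 = 232/580 = 0.40
I − A =
  [   1.00    -0.40     0.00]
  [  -0.15     0.90    -0.45]
  [  -0.35     0.00     0.60]
Cofactors of I−A, C_ij = (−1)^(i+j)·(minor ij) (rows/columns in the sector order above):
  C_11 = (0.90)(0.60) − (-0.45)(0.00) = 0.5400
  C_12 = −[(-0.15)(0.60) − (-0.45)(-0.35)] = 0.2475
  C_13 = (-0.15)(0.00) − (0.90)(-0.35) = 0.3150
  C_21 = −[(-0.40)(0.60) − (0.00)(0.00)] = 0.2400
  C_22 = (1.00)(0.60) − (0.00)(-0.35) = 0.6000
  C_23 = −[(1.00)(0.00) − (-0.40)(-0.35)] = 0.1400
  C_31 = (-0.40)(-0.45) − (0.00)(0.90) = 0.1800
  C_32 = −[(1.00)(-0.45) − (0.00)(-0.15)] = 0.4500
  C_33 = (1.00)(0.90) − (-0.40)(-0.15) = 0.8400
det(I−A) = Σ_j (I−A)_1j·C_1j = (1.00)(0.5400) + (-0.40)(0.2475) + (0.00)(0.3150) = 0.4410
adj(I−A) = Cᵀ =
  [ 0.5400   0.2400   0.1800]
  [ 0.2475   0.6000   0.4500]
  [ 0.3150   0.1400   0.8400]
(I − A)⁻¹ = adj(I−A) / det(I−A) ≈
  [   1.2245     0.5442     0.4082]
  [   0.5612     1.3605     1.0204]
  [   0.7143     0.3175     1.9048]
The output multiplier for sector j is the column-j sum of the Leontief inverse (I − A)⁻¹ = adj(I−A) / det(I−A).
Column 2 of adj(I−A): (0.2400, 0.6000, 0.1400); det(I−A) = 0.4410.
m_2 = (0.2400 + 0.6000 + 0.1400) / 0.4410 = 0.98 / 0.4410 ≈ 2.222.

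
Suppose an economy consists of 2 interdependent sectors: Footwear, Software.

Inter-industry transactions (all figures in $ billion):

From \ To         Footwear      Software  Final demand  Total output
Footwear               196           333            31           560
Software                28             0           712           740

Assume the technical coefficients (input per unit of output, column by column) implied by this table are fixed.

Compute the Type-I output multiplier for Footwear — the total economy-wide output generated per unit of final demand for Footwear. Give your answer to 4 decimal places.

Technical coefficients a_ij = z_ij / X_j:
  a_11 = 196/560 = 0.35, a_21 = 28/560 = 0.05
  a_12 = 333/740 = 0.45, a_22 = 0/740 = 0.00
I − A =
  [   0.65    -0.45]
  [  -0.05     1.00]
det(I−A) = (0.65)(1.00) − (-0.45)(-0.05) = 0.6275
adj(I−A) = [[1.00, 0.45], [0.05, 0.65]]
(I − A)⁻¹ = adj(I−A) / det(I−A) ≈
  [   1.59363     0.71713]
  [   0.07968     1.03586]
The output multiplier for sector j is the column-j sum of the Leontief inverse (I − A)⁻¹ = adj(I−A) / det(I−A).
Column 1 of adj(I−A): (1.00, 0.05); det(I−A) = 0.6275.
m_1 = (1.00 + 0.05) / 0.6275 = 1.05 / 0.6275 ≈ 1.6733.

m_1 = 1.6733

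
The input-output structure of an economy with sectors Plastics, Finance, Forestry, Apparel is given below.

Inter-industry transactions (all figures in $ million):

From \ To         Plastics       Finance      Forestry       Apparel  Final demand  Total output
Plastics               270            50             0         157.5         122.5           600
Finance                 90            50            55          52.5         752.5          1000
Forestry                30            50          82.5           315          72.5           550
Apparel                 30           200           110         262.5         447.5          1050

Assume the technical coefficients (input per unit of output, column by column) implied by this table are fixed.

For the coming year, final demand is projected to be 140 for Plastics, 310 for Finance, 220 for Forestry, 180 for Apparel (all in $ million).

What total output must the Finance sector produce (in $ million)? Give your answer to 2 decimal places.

Technical coefficients a_ij = z_ij / X_j:
  a_11 = 270/600 = 0.45, a_21 = 90/600 = 0.15, a_31 = 30/600 = 0.05, a_41 = 30/600 = 0.05
  a_12 = 50/1000 = 0.05, a_22 = 50/1000 = 0.05, a_32 = 50/1000 = 0.05, a_42 = 200/1000 = 0.20
  a_13 = 0/550 = 0.00, a_23 = 55/550 = 0.10, a_33 = 82.5/550 = 0.15, a_43 = 110/550 = 0.20
  a_14 = 157.5/1050 = 0.15, a_24 = 52.5/1050 = 0.05, a_34 = 315/1050 = 0.30, a_44 = 262.5/1050 = 0.25
I − A =
  [   0.55    -0.05     0.00    -0.15]
  [  -0.15     0.95    -0.10    -0.05]
  [  -0.05    -0.05     0.85    -0.30]
  [  -0.05    -0.20    -0.20     0.75]
Compute the cofactors C_ij = (−1)^(i+j)·(3×3 minor ij) of I−A; the adjugate is their transpose:
adj(I−A) = Cᵀ =
  [ 0.529875   0.055875   0.035750   0.124000]
  [ 0.094500   0.309750   0.050500   0.059750]
  [ 0.064125   0.057375   0.369000   0.164250]
  [ 0.077625   0.101625   0.114250   0.434750]
det(I−A) = Σ_j (I−A)_1j·C_1j = (0.55)(0.529875) + (-0.05)(0.094500) + (0.00)(0.064125) + (-0.15)(0.077625) = 0.2750625
(I − A)⁻¹ = adj(I−A) / det(I−A) ≈
  [   1.9264     0.2031     0.1300     0.4508]
  [   0.3436     1.1261     0.1836     0.2172]
  [   0.2331     0.2086     1.3415     0.5971]
  [   0.2822     0.3695     0.4154     1.5805]
x = (I − A)⁻¹ d = adj(I−A)·d / det(I−A), with det(I−A) = 0.2750625:
  x_1 = (0.529875·140 + 0.055875·310 + 0.035750·220 + 0.124000·180) / 0.2750625 = 121.68875 / 0.2750625 ≈ 442.40
  x_2 = (0.094500·140 + 0.309750·310 + 0.050500·220 + 0.059750·180) / 0.2750625 = 131.1175 / 0.2750625 ≈ 476.68
  x_3 = (0.064125·140 + 0.057375·310 + 0.369000·220 + 0.164250·180) / 0.2750625 = 137.50875 / 0.2750625 ≈ 499.92
  x_4 = (0.077625·140 + 0.101625·310 + 0.114250·220 + 0.434750·180) / 0.2750625 = 145.76125 / 0.2750625 ≈ 529.92

x_2 = 476.68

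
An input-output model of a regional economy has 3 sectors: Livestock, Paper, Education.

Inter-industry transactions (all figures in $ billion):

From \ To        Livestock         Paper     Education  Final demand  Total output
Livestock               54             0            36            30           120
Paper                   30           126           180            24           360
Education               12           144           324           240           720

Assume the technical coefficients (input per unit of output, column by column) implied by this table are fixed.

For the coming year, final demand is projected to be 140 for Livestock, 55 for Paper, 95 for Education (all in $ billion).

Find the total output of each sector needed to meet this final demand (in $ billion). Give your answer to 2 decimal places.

x_L = 301.69, x_P = 400.09, x_E = 518.56

Technical coefficients a_ij = z_ij / X_j:
  a_LL = 54/120 = 0.45, a_PL = 30/120 = 0.25, a_EL = 12/120 = 0.10
  a_LP = 0/360 = 0.00, a_PP = 126/360 = 0.35, a_EP = 144/360 = 0.40
  a_LE = 36/720 = 0.05, a_PE = 180/720 = 0.25, a_EE = 324/720 = 0.45
I − A =
  [   0.55     0.00    -0.05]
  [  -0.25     0.65    -0.25]
  [  -0.10    -0.40     0.55]
Cofactors of I−A, C_ij = (−1)^(i+j)·(minor ij) (rows/columns in the sector order above):
  C_11 = (0.65)(0.55) − (-0.25)(-0.40) = 0.2575
  C_12 = −[(-0.25)(0.55) − (-0.25)(-0.10)] = 0.1625
  C_13 = (-0.25)(-0.40) − (0.65)(-0.10) = 0.1650
  C_21 = −[(0.00)(0.55) − (-0.05)(-0.40)] = 0.0200
  C_22 = (0.55)(0.55) − (-0.05)(-0.10) = 0.2975
  C_23 = −[(0.55)(-0.40) − (0.00)(-0.10)] = 0.2200
  C_31 = (0.00)(-0.25) − (-0.05)(0.65) = 0.0325
  C_32 = −[(0.55)(-0.25) − (-0.05)(-0.25)] = 0.1500
  C_33 = (0.55)(0.65) − (0.00)(-0.25) = 0.3575
det(I−A) = Σ_j (I−A)_1j·C_1j = (0.55)(0.2575) + (0.00)(0.1625) + (-0.05)(0.1650) = 0.133375
adj(I−A) = Cᵀ =
  [ 0.2575   0.0200   0.0325]
  [ 0.1625   0.2975   0.1500]
  [ 0.1650   0.2200   0.3575]
(I − A)⁻¹ = adj(I−A) / det(I−A) ≈
  [   1.9306     0.1500     0.2437]
  [   1.2184     2.2306     1.1246]
  [   1.2371     1.6495     2.6804]
x = (I − A)⁻¹ d = adj(I−A)·d / det(I−A), with det(I−A) = 0.133375:
  x_L = (0.2575·140 + 0.0200·55 + 0.0325·95) / 0.133375 = 40.2375 / 0.133375 ≈ 301.69
  x_P = (0.1625·140 + 0.2975·55 + 0.1500·95) / 0.133375 = 53.3625 / 0.133375 ≈ 400.09
  x_E = (0.1650·140 + 0.2200·55 + 0.3575·95) / 0.133375 = 69.1625 / 0.133375 ≈ 518.56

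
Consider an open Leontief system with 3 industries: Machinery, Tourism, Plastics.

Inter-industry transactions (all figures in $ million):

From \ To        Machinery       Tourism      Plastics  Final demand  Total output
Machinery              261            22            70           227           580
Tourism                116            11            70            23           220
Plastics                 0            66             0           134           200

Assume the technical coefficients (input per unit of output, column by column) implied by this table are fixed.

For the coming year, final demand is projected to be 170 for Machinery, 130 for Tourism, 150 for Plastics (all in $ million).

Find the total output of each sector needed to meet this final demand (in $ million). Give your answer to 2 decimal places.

x_M = 531.98, x_T = 341.89, x_P = 252.57

Technical coefficients a_ij = z_ij / X_j:
  a_MM = 261/580 = 0.45, a_TM = 116/580 = 0.20, a_PM = 0/580 = 0.00
  a_MT = 22/220 = 0.10, a_TT = 11/220 = 0.05, a_PT = 66/220 = 0.30
  a_MP = 70/200 = 0.35, a_TP = 70/200 = 0.35, a_PP = 0/200 = 0.00
I − A =
  [   0.55    -0.10    -0.35]
  [  -0.20     0.95    -0.35]
  [   0.00    -0.30     1.00]
Cofactors of I−A, C_ij = (−1)^(i+j)·(minor ij) (rows/columns in the sector order above):
  C_11 = (0.95)(1.00) − (-0.35)(-0.30) = 0.8450
  C_12 = −[(-0.20)(1.00) − (-0.35)(0.00)] = 0.2000
  C_13 = (-0.20)(-0.30) − (0.95)(0.00) = 0.0600
  C_21 = −[(-0.10)(1.00) − (-0.35)(-0.30)] = 0.2050
  C_22 = (0.55)(1.00) − (-0.35)(0.00) = 0.5500
  C_23 = −[(0.55)(-0.30) − (-0.10)(0.00)] = 0.1650
  C_31 = (-0.10)(-0.35) − (-0.35)(0.95) = 0.3675
  C_32 = −[(0.55)(-0.35) − (-0.35)(-0.20)] = 0.2625
  C_33 = (0.55)(0.95) − (-0.10)(-0.20) = 0.5025
det(I−A) = Σ_j (I−A)_1j·C_1j = (0.55)(0.8450) + (-0.10)(0.2000) + (-0.35)(0.0600) = 0.42375
adj(I−A) = Cᵀ =
  [ 0.8450   0.2050   0.3675]
  [ 0.2000   0.5500   0.2625]
  [ 0.0600   0.1650   0.5025]
(I − A)⁻¹ = adj(I−A) / det(I−A) ≈
  [   1.9941     0.4838     0.8673]
  [   0.4720     1.2979     0.6195]
  [   0.1416     0.3894     1.1858]
x = (I − A)⁻¹ d = adj(I−A)·d / det(I−A), with det(I−A) = 0.42375:
  x_M = (0.8450·170 + 0.2050·130 + 0.3675·150) / 0.42375 = 225.425 / 0.42375 ≈ 531.98
  x_T = (0.2000·170 + 0.5500·130 + 0.2625·150) / 0.42375 = 144.875 / 0.42375 ≈ 341.89
  x_P = (0.0600·170 + 0.1650·130 + 0.5025·150) / 0.42375 = 107.025 / 0.42375 ≈ 252.57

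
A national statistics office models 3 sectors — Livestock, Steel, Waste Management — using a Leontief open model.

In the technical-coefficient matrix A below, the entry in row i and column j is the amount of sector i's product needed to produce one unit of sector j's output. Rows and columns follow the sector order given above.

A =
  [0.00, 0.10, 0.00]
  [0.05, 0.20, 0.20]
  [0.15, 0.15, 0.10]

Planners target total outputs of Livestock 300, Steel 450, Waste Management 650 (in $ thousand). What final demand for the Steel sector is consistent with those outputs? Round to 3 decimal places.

d_S = 215.000

I − A =
  [   1.00    -0.10     0.00]
  [  -0.05     0.80    -0.20]
  [  -0.15    -0.15     0.90]
d = (I − A) x:
  d_L = (+1.00)·300 + (-0.10)·450 + (+0.00)·650 = 255.000
  d_S = (-0.05)·300 + (+0.80)·450 + (-0.20)·650 = 215.000
  d_W = (-0.15)·300 + (-0.15)·450 + (+0.90)·650 = 472.500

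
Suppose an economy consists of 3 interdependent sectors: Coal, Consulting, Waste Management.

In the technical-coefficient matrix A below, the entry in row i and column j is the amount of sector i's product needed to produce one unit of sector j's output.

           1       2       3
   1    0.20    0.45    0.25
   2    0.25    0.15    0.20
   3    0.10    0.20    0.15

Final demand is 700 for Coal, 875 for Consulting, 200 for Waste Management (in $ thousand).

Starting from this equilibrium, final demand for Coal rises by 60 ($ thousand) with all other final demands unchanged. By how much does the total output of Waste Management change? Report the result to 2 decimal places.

Δx_3 = 19.87

I − A =
  [   0.80    -0.45    -0.25]
  [  -0.25     0.85    -0.20]
  [  -0.10    -0.20     0.85]
Cofactors of I−A, C_ij = (−1)^(i+j)·(minor ij) (rows/columns in the sector order above):
  C_11 = (0.85)(0.85) − (-0.20)(-0.20) = 0.6825
  C_12 = −[(-0.25)(0.85) − (-0.20)(-0.10)] = 0.2325
  C_13 = (-0.25)(-0.20) − (0.85)(-0.10) = 0.1350
  C_21 = −[(-0.45)(0.85) − (-0.25)(-0.20)] = 0.4325
  C_22 = (0.80)(0.85) − (-0.25)(-0.10) = 0.6550
  C_23 = −[(0.80)(-0.20) − (-0.45)(-0.10)] = 0.2050
  C_31 = (-0.45)(-0.20) − (-0.25)(0.85) = 0.3025
  C_32 = −[(0.80)(-0.20) − (-0.25)(-0.25)] = 0.2225
  C_33 = (0.80)(0.85) − (-0.45)(-0.25) = 0.5675
det(I−A) = Σ_j (I−A)_1j·C_1j = (0.80)(0.6825) + (-0.45)(0.2325) + (-0.25)(0.1350) = 0.407625
adj(I−A) = Cᵀ =
  [ 0.6825   0.4325   0.3025]
  [ 0.2325   0.6550   0.2225]
  [ 0.1350   0.2050   0.5675]
(I − A)⁻¹ = adj(I−A) / det(I−A) ≈
  [   1.6743     1.0610     0.7421]
  [   0.5704     1.6069     0.5458]
  [   0.3312     0.5029     1.3922]
Δx = (I − A)⁻¹ Δd with Δd having +60 in the Coal component and 0 elsewhere.
So Δx_3 = L_31 · (+60), where L_31 = adj(I−A)_31 / det(I−A) = 0.1350 / 0.407625.
Δx_3 = 0.1350 × (+60) / 0.407625 = 8.10 / 0.407625 ≈ 19.87.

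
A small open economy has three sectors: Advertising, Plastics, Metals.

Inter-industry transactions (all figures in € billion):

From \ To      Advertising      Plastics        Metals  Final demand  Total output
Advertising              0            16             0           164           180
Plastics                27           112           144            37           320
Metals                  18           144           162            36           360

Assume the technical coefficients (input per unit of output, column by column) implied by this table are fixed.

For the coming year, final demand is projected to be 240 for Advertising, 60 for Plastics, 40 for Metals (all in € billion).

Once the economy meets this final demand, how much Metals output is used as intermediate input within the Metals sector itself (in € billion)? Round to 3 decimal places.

Technical coefficients a_ij = z_ij / X_j:
  a_AA = 0/180 = 0.00, a_PA = 27/180 = 0.15, a_MA = 18/180 = 0.10
  a_AP = 16/320 = 0.05, a_PP = 112/320 = 0.35, a_MP = 144/320 = 0.45
  a_AM = 0/360 = 0.00, a_PM = 144/360 = 0.40, a_MM = 162/360 = 0.45
I − A =
  [   1.00    -0.05     0.00]
  [  -0.15     0.65    -0.40]
  [  -0.10    -0.45     0.55]
Cofactors of I−A, C_ij = (−1)^(i+j)·(minor ij) (rows/columns in the sector order above):
  C_11 = (0.65)(0.55) − (-0.40)(-0.45) = 0.1775
  C_12 = −[(-0.15)(0.55) − (-0.40)(-0.10)] = 0.1225
  C_13 = (-0.15)(-0.45) − (0.65)(-0.10) = 0.1325
  C_21 = −[(-0.05)(0.55) − (0.00)(-0.45)] = 0.0275
  C_22 = (1.00)(0.55) − (0.00)(-0.10) = 0.5500
  C_23 = −[(1.00)(-0.45) − (-0.05)(-0.10)] = 0.4550
  C_31 = (-0.05)(-0.40) − (0.00)(0.65) = 0.0200
  C_32 = −[(1.00)(-0.40) − (0.00)(-0.15)] = 0.4000
  C_33 = (1.00)(0.65) − (-0.05)(-0.15) = 0.6425
det(I−A) = Σ_j (I−A)_1j·C_1j = (1.00)(0.1775) + (-0.05)(0.1225) + (0.00)(0.1325) = 0.171375
adj(I−A) = Cᵀ =
  [ 0.1775   0.0275   0.0200]
  [ 0.1225   0.5500   0.4000]
  [ 0.1325   0.4550   0.6425]
(I − A)⁻¹ = adj(I−A) / det(I−A) ≈
  [   1.0357     0.1605     0.1167]
  [   0.7148     3.2093     2.3341]
  [   0.7732     2.6550     3.7491]
First solve x = (I − A)⁻¹ d = adj(I−A)·d / det(I−A); in particular x_M = (0.1325·240 + 0.4550·60 + 0.6425·40) / 0.171375 = 84.80 / 0.171375 ≈ 494.82130.
Intermediate flow from M to M: z_MM = a_MM · x_M = 0.45 × 84.80 / 0.171375 = 38.16 / 0.171375 ≈ 222.670.

z_MM = 222.670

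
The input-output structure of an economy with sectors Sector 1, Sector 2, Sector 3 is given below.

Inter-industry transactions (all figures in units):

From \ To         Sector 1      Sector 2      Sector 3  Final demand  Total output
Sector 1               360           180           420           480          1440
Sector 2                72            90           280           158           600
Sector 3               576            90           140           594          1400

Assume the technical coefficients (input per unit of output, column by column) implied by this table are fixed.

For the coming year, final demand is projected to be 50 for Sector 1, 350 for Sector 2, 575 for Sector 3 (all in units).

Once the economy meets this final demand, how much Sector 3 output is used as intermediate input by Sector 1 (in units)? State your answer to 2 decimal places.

z_31 = 320.51

Technical coefficients a_ij = z_ij / X_j:
  a_11 = 360/1440 = 0.25, a_21 = 72/1440 = 0.05, a_31 = 576/1440 = 0.40
  a_12 = 180/600 = 0.30, a_22 = 90/600 = 0.15, a_32 = 90/600 = 0.15
  a_13 = 420/1400 = 0.30, a_23 = 280/1400 = 0.20, a_33 = 140/1400 = 0.10
I − A =
  [   0.75    -0.30    -0.30]
  [  -0.05     0.85    -0.20]
  [  -0.40    -0.15     0.90]
Cofactors of I−A, C_ij = (−1)^(i+j)·(minor ij) (rows/columns in the sector order above):
  C_11 = (0.85)(0.90) − (-0.20)(-0.15) = 0.7350
  C_12 = −[(-0.05)(0.90) − (-0.20)(-0.40)] = 0.1250
  C_13 = (-0.05)(-0.15) − (0.85)(-0.40) = 0.3475
  C_21 = −[(-0.30)(0.90) − (-0.30)(-0.15)] = 0.3150
  C_22 = (0.75)(0.90) − (-0.30)(-0.40) = 0.5550
  C_23 = −[(0.75)(-0.15) − (-0.30)(-0.40)] = 0.2325
  C_31 = (-0.30)(-0.20) − (-0.30)(0.85) = 0.3150
  C_32 = −[(0.75)(-0.20) − (-0.30)(-0.05)] = 0.1650
  C_33 = (0.75)(0.85) − (-0.30)(-0.05) = 0.6225
det(I−A) = Σ_j (I−A)_1j·C_1j = (0.75)(0.7350) + (-0.30)(0.1250) + (-0.30)(0.3475) = 0.4095
adj(I−A) = Cᵀ =
  [ 0.7350   0.3150   0.3150]
  [ 0.1250   0.5550   0.1650]
  [ 0.3475   0.2325   0.6225]
(I − A)⁻¹ = adj(I−A) / det(I−A) ≈
  [   1.7949     0.7692     0.7692]
  [   0.3053     1.3553     0.4029]
  [   0.8486     0.5678     1.5201]
First solve x = (I − A)⁻¹ d = adj(I−A)·d / det(I−A); in particular x_1 = (0.7350·50 + 0.3150·350 + 0.3150·575) / 0.4095 = 328.125 / 0.4095 ≈ 801.2821.
Intermediate flow from 3 to 1: z_31 = a_31 · x_1 = 0.40 × 328.125 / 0.4095 = 131.25 / 0.4095 ≈ 320.51.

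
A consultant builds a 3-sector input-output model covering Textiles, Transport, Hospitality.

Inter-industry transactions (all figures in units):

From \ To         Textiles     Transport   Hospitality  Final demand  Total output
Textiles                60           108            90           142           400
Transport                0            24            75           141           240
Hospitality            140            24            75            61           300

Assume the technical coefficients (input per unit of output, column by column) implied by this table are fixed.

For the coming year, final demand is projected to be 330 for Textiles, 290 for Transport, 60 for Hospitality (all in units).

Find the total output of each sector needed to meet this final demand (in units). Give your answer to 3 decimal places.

Technical coefficients a_ij = z_ij / X_j:
  a_11 = 60/400 = 0.15, a_21 = 0/400 = 0.00, a_31 = 140/400 = 0.35
  a_12 = 108/240 = 0.45, a_22 = 24/240 = 0.10, a_32 = 24/240 = 0.10
  a_13 = 90/300 = 0.30, a_23 = 75/300 = 0.25, a_33 = 75/300 = 0.25
I − A =
  [   0.85    -0.45    -0.30]
  [   0.00     0.90    -0.25]
  [  -0.35    -0.10     0.75]
Cofactors of I−A, C_ij = (−1)^(i+j)·(minor ij) (rows/columns in the sector order above):
  C_11 = (0.90)(0.75) − (-0.25)(-0.10) = 0.6500
  C_12 = −[(0.00)(0.75) − (-0.25)(-0.35)] = 0.0875
  C_13 = (0.00)(-0.10) − (0.90)(-0.35) = 0.3150
  C_21 = −[(-0.45)(0.75) − (-0.30)(-0.10)] = 0.3675
  C_22 = (0.85)(0.75) − (-0.30)(-0.35) = 0.5325
  C_23 = −[(0.85)(-0.10) − (-0.45)(-0.35)] = 0.2425
  C_31 = (-0.45)(-0.25) − (-0.30)(0.90) = 0.3825
  C_32 = −[(0.85)(-0.25) − (-0.30)(0.00)] = 0.2125
  C_33 = (0.85)(0.90) − (-0.45)(0.00) = 0.7650
det(I−A) = Σ_j (I−A)_1j·C_1j = (0.85)(0.6500) + (-0.45)(0.0875) + (-0.30)(0.3150) = 0.418625
adj(I−A) = Cᵀ =
  [ 0.6500   0.3675   0.3825]
  [ 0.0875   0.5325   0.2125]
  [ 0.3150   0.2425   0.7650]
(I − A)⁻¹ = adj(I−A) / det(I−A) ≈
  [   1.5527     0.8779     0.9137]
  [   0.2090     1.2720     0.5076]
  [   0.7525     0.5793     1.8274]
x = (I − A)⁻¹ d = adj(I−A)·d / det(I−A), with det(I−A) = 0.418625:
  x_1 = (0.6500·330 + 0.3675·290 + 0.3825·60) / 0.418625 = 344.025 / 0.418625 ≈ 821.798
  x_2 = (0.0875·330 + 0.5325·290 + 0.2125·60) / 0.418625 = 196.05 / 0.418625 ≈ 468.319
  x_3 = (0.3150·330 + 0.2425·290 + 0.7650·60) / 0.418625 = 220.175 / 0.418625 ≈ 525.948

x_1 = 821.798, x_2 = 468.319, x_3 = 525.948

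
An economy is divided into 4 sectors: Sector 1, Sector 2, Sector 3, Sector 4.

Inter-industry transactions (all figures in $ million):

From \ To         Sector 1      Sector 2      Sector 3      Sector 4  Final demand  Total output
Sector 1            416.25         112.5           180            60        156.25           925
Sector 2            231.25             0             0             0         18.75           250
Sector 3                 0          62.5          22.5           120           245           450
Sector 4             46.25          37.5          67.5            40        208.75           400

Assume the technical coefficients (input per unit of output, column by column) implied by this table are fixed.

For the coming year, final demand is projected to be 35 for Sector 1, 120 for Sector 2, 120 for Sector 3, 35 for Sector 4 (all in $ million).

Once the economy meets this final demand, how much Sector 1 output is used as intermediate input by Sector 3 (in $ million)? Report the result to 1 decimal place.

Technical coefficients a_ij = z_ij / X_j:
  a_11 = 416.25/925 = 0.45, a_21 = 231.25/925 = 0.25, a_31 = 0/925 = 0.00, a_41 = 46.25/925 = 0.05
  a_12 = 112.5/250 = 0.45, a_22 = 0/250 = 0.00, a_32 = 62.5/250 = 0.25, a_42 = 37.5/250 = 0.15
  a_13 = 180/450 = 0.40, a_23 = 0/450 = 0.00, a_33 = 22.5/450 = 0.05, a_43 = 67.5/450 = 0.15
  a_14 = 60/400 = 0.15, a_24 = 0/400 = 0.00, a_34 = 120/400 = 0.30, a_44 = 40/400 = 0.10
I − A =
  [   0.55    -0.45    -0.40    -0.15]
  [  -0.25     1.00     0.00     0.00]
  [   0.00    -0.25     0.95    -0.30]
  [  -0.05    -0.15    -0.15     0.90]
Compute the cofactors C_ij = (−1)^(i+j)·(3×3 minor ij) of I−A; the adjugate is their transpose:
adj(I−A) = Cᵀ =
  [ 0.810000   0.499500   0.382500   0.262500]
  [ 0.202500   0.432375   0.095625   0.065625]
  [ 0.082500   0.153375   0.380625   0.140625]
  [ 0.092500   0.125375   0.100625   0.390625]
det(I−A) = Σ_j (I−A)_1j·C_1j = (0.55)(0.810000) + (-0.45)(0.202500) + (-0.40)(0.082500) + (-0.15)(0.092500) = 0.3075
(I − A)⁻¹ = adj(I−A) / det(I−A) ≈
  [   2.6341     1.6244     1.2439     0.8537]
  [   0.6585     1.4061     0.3110     0.2134]
  [   0.2683     0.4988     1.2378     0.4573]
  [   0.3008     0.4077     0.3272     1.2703]
First solve x = (I − A)⁻¹ d = adj(I−A)·d / det(I−A); in particular x_3 = (0.082500·35 + 0.153375·120 + 0.380625·120 + 0.140625·35) / 0.3075 = 71.889375 / 0.3075 ≈ 233.787.
Intermediate flow from 1 to 3: z_13 = a_13 · x_3 = 0.40 × 71.889375 / 0.3075 = 28.75575 / 0.3075 ≈ 93.5.

z_13 = 93.5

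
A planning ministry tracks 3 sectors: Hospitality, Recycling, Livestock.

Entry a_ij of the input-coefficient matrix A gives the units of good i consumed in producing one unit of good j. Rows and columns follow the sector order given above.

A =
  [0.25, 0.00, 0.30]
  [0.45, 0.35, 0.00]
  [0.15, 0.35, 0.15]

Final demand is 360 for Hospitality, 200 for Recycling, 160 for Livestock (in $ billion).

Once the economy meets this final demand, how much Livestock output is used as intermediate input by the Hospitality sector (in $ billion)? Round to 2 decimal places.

z_LH = 111.48

I − A =
  [   0.75     0.00    -0.30]
  [  -0.45     0.65     0.00]
  [  -0.15    -0.35     0.85]
Cofactors of I−A, C_ij = (−1)^(i+j)·(minor ij) (rows/columns in the sector order above):
  C_11 = (0.65)(0.85) − (0.00)(-0.35) = 0.5525
  C_12 = −[(-0.45)(0.85) − (0.00)(-0.15)] = 0.3825
  C_13 = (-0.45)(-0.35) − (0.65)(-0.15) = 0.2550
  C_21 = −[(0.00)(0.85) − (-0.30)(-0.35)] = 0.1050
  C_22 = (0.75)(0.85) − (-0.30)(-0.15) = 0.5925
  C_23 = −[(0.75)(-0.35) − (0.00)(-0.15)] = 0.2625
  C_31 = (0.00)(0.00) − (-0.30)(0.65) = 0.1950
  C_32 = −[(0.75)(0.00) − (-0.30)(-0.45)] = 0.1350
  C_33 = (0.75)(0.65) − (0.00)(-0.45) = 0.4875
det(I−A) = Σ_j (I−A)_1j·C_1j = (0.75)(0.5525) + (0.00)(0.3825) + (-0.30)(0.2550) = 0.337875
adj(I−A) = Cᵀ =
  [ 0.5525   0.1050   0.1950]
  [ 0.3825   0.5925   0.1350]
  [ 0.2550   0.2625   0.4875]
(I − A)⁻¹ = adj(I−A) / det(I−A) ≈
  [   1.6352     0.3108     0.5771]
  [   1.1321     1.7536     0.3996]
  [   0.7547     0.7769     1.4428]
First solve x = (I − A)⁻¹ d = adj(I−A)·d / det(I−A); in particular x_H = (0.5525·360 + 0.1050·200 + 0.1950·160) / 0.337875 = 251.10 / 0.337875 ≈ 743.1743.
Intermediate flow from L to H: z_LH = a_LH · x_H = 0.15 × 251.10 / 0.337875 = 37.665 / 0.337875 ≈ 111.48.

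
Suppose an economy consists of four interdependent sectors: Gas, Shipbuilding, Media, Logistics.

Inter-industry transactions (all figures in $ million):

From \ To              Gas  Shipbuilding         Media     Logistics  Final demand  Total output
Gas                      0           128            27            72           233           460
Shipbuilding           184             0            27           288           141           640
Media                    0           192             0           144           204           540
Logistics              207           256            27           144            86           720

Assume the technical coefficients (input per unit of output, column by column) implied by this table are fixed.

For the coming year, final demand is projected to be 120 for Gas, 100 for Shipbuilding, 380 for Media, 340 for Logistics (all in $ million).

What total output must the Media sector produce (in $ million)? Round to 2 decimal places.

x_3 = 818.11

Technical coefficients a_ij = z_ij / X_j:
  a_11 = 0/460 = 0.00, a_21 = 184/460 = 0.40, a_31 = 0/460 = 0.00, a_41 = 207/460 = 0.45
  a_12 = 128/640 = 0.20, a_22 = 0/640 = 0.00, a_32 = 192/640 = 0.30, a_42 = 256/640 = 0.40
  a_13 = 27/540 = 0.05, a_23 = 27/540 = 0.05, a_33 = 0/540 = 0.00, a_43 = 27/540 = 0.05
  a_14 = 72/720 = 0.10, a_24 = 288/720 = 0.40, a_34 = 144/720 = 0.20, a_44 = 144/720 = 0.20
I − A =
  [   1.00    -0.20    -0.05    -0.10]
  [  -0.40     1.00    -0.05    -0.40]
  [   0.00    -0.30     1.00    -0.20]
  [  -0.45    -0.40    -0.05     0.80]
Compute the cofactors C_ij = (−1)^(i+j)·(3×3 minor ij) of I−A; the adjugate is their transpose:
adj(I−A) = Cᵀ =
  [ 0.60800   0.21550   0.05100   0.19650]
  [ 0.50050   0.74050   0.08475   0.45400]
  [ 0.27200   0.32450   0.47900   0.31600]
  [ 0.60925   0.51175   0.10100   0.89900]
det(I−A) = Σ_j (I−A)_1j·C_1j = (1.00)(0.60800) + (-0.20)(0.50050) + (-0.05)(0.27200) + (-0.10)(0.60925) = 0.433375
(I − A)⁻¹ = adj(I−A) / det(I−A) ≈
  [   1.4029     0.4973     0.1177     0.4534]
  [   1.1549     1.7087     0.1956     1.0476]
  [   0.6276     0.7488     1.1053     0.7292]
  [   1.4058     1.1808     0.2331     2.0744]
x = (I − A)⁻¹ d = adj(I−A)·d / det(I−A), with det(I−A) = 0.433375:
  x_1 = (0.60800·120 + 0.21550·100 + 0.05100·380 + 0.19650·340) / 0.433375 = 180.70 / 0.433375 ≈ 416.96
  x_2 = (0.50050·120 + 0.74050·100 + 0.08475·380 + 0.45400·340) / 0.433375 = 320.675 / 0.433375 ≈ 739.95
  x_3 = (0.27200·120 + 0.32450·100 + 0.47900·380 + 0.31600·340) / 0.433375 = 354.55 / 0.433375 ≈ 818.11
  x_4 = (0.60925·120 + 0.51175·100 + 0.10100·380 + 0.89900·340) / 0.433375 = 468.325 / 0.433375 ≈ 1080.65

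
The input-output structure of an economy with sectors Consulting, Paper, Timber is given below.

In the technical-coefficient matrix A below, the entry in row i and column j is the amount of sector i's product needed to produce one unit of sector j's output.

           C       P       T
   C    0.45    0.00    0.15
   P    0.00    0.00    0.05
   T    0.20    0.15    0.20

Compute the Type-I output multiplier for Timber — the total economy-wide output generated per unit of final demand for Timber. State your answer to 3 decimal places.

I − A =
  [   0.55     0.00    -0.15]
  [   0.00     1.00    -0.05]
  [  -0.20    -0.15     0.80]
Cofactors of I−A, C_ij = (−1)^(i+j)·(minor ij) (rows/columns in the sector order above):
  C_11 = (1.00)(0.80) − (-0.05)(-0.15) = 0.7925
  C_12 = −[(0.00)(0.80) − (-0.05)(-0.20)] = 0.0100
  C_13 = (0.00)(-0.15) − (1.00)(-0.20) = 0.2000
  C_21 = −[(0.00)(0.80) − (-0.15)(-0.15)] = 0.0225
  C_22 = (0.55)(0.80) − (-0.15)(-0.20) = 0.4100
  C_23 = −[(0.55)(-0.15) − (0.00)(-0.20)] = 0.0825
  C_31 = (0.00)(-0.05) − (-0.15)(1.00) = 0.1500
  C_32 = −[(0.55)(-0.05) − (-0.15)(0.00)] = 0.0275
  C_33 = (0.55)(1.00) − (0.00)(0.00) = 0.5500
det(I−A) = Σ_j (I−A)_1j·C_1j = (0.55)(0.7925) + (0.00)(0.0100) + (-0.15)(0.2000) = 0.405875
adj(I−A) = Cᵀ =
  [ 0.7925   0.0225   0.1500]
  [ 0.0100   0.4100   0.0275]
  [ 0.2000   0.0825   0.5500]
(I − A)⁻¹ = adj(I−A) / det(I−A) ≈
  [   1.9526     0.0554     0.3696]
  [   0.0246     1.0102     0.0678]
  [   0.4928     0.2033     1.3551]
The output multiplier for sector j is the column-j sum of the Leontief inverse (I − A)⁻¹ = adj(I−A) / det(I−A).
Column T of adj(I−A): (0.1500, 0.0275, 0.5500); det(I−A) = 0.405875.
m_T = (0.1500 + 0.0275 + 0.5500) / 0.405875 = 0.7275 / 0.405875 ≈ 1.792.

m_T = 1.792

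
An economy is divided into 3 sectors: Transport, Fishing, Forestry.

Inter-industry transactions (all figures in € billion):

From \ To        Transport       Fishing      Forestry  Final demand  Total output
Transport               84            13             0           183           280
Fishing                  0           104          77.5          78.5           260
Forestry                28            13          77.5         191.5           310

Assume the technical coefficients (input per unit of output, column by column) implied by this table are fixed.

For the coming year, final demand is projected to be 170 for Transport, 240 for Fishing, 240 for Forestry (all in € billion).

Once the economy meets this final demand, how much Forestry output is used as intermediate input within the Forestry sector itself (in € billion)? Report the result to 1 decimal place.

Technical coefficients a_ij = z_ij / X_j:
  a_11 = 84/280 = 0.30, a_21 = 0/280 = 0.00, a_31 = 28/280 = 0.10
  a_12 = 13/260 = 0.05, a_22 = 104/260 = 0.40, a_32 = 13/260 = 0.05
  a_13 = 0/310 = 0.00, a_23 = 77.5/310 = 0.25, a_33 = 77.5/310 = 0.25
I − A =
  [   0.70    -0.05     0.00]
  [   0.00     0.60    -0.25]
  [  -0.10    -0.05     0.75]
Cofactors of I−A, C_ij = (−1)^(i+j)·(minor ij) (rows/columns in the sector order above):
  C_11 = (0.60)(0.75) − (-0.25)(-0.05) = 0.4375
  C_12 = −[(0.00)(0.75) − (-0.25)(-0.10)] = 0.0250
  C_13 = (0.00)(-0.05) − (0.60)(-0.10) = 0.0600
  C_21 = −[(-0.05)(0.75) − (0.00)(-0.05)] = 0.0375
  C_22 = (0.70)(0.75) − (0.00)(-0.10) = 0.5250
  C_23 = −[(0.70)(-0.05) − (-0.05)(-0.10)] = 0.0400
  C_31 = (-0.05)(-0.25) − (0.00)(0.60) = 0.0125
  C_32 = −[(0.70)(-0.25) − (0.00)(0.00)] = 0.1750
  C_33 = (0.70)(0.60) − (-0.05)(0.00) = 0.4200
det(I−A) = Σ_j (I−A)_1j·C_1j = (0.70)(0.4375) + (-0.05)(0.0250) + (0.00)(0.0600) = 0.3050
adj(I−A) = Cᵀ =
  [ 0.4375   0.0375   0.0125]
  [ 0.0250   0.5250   0.1750]
  [ 0.0600   0.0400   0.4200]
(I − A)⁻¹ = adj(I−A) / det(I−A) ≈
  [   1.4344     0.1230     0.0410]
  [   0.0820     1.7213     0.5738]
  [   0.1967     0.1311     1.3770]
First solve x = (I − A)⁻¹ d = adj(I−A)·d / det(I−A); in particular x_3 = (0.0600·170 + 0.0400·240 + 0.4200·240) / 0.3050 = 120.60 / 0.3050 ≈ 395.410.
Intermediate flow from 3 to 3: z_33 = a_33 · x_3 = 0.25 × 120.60 / 0.3050 = 30.15 / 0.3050 ≈ 98.9.

z_33 = 98.9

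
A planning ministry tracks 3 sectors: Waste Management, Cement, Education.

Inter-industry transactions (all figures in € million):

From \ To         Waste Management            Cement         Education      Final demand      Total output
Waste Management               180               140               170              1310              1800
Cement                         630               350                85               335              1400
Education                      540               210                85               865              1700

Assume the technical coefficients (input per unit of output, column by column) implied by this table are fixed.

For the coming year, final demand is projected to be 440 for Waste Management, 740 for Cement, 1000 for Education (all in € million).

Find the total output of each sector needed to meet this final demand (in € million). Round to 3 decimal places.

x_1 = 824.476, x_2 = 1474.476, x_3 = 1545.804

Technical coefficients a_ij = z_ij / X_j:
  a_11 = 180/1800 = 0.10, a_21 = 630/1800 = 0.35, a_31 = 540/1800 = 0.30
  a_12 = 140/1400 = 0.10, a_22 = 350/1400 = 0.25, a_32 = 210/1400 = 0.15
  a_13 = 170/1700 = 0.10, a_23 = 85/1700 = 0.05, a_33 = 85/1700 = 0.05
I − A =
  [   0.90    -0.10    -0.10]
  [  -0.35     0.75    -0.05]
  [  -0.30    -0.15     0.95]
Cofactors of I−A, C_ij = (−1)^(i+j)·(minor ij) (rows/columns in the sector order above):
  C_11 = (0.75)(0.95) − (-0.05)(-0.15) = 0.7050
  C_12 = −[(-0.35)(0.95) − (-0.05)(-0.30)] = 0.3475
  C_13 = (-0.35)(-0.15) − (0.75)(-0.30) = 0.2775
  C_21 = −[(-0.10)(0.95) − (-0.10)(-0.15)] = 0.1100
  C_22 = (0.90)(0.95) − (-0.10)(-0.30) = 0.8250
  C_23 = −[(0.90)(-0.15) − (-0.10)(-0.30)] = 0.1650
  C_31 = (-0.10)(-0.05) − (-0.10)(0.75) = 0.0800
  C_32 = −[(0.90)(-0.05) − (-0.10)(-0.35)] = 0.0800
  C_33 = (0.90)(0.75) − (-0.10)(-0.35) = 0.6400
det(I−A) = Σ_j (I−A)_1j·C_1j = (0.90)(0.7050) + (-0.10)(0.3475) + (-0.10)(0.2775) = 0.5720
adj(I−A) = Cᵀ =
  [ 0.7050   0.1100   0.0800]
  [ 0.3475   0.8250   0.0800]
  [ 0.2775   0.1650   0.6400]
(I − A)⁻¹ = adj(I−A) / det(I−A) ≈
  [   1.2325     0.1923     0.1399]
  [   0.6075     1.4423     0.1399]
  [   0.4851     0.2885     1.1189]
x = (I − A)⁻¹ d = adj(I−A)·d / det(I−A), with det(I−A) = 0.5720:
  x_1 = (0.7050·440 + 0.1100·740 + 0.0800·1000) / 0.5720 = 471.60 / 0.5720 ≈ 824.476
  x_2 = (0.3475·440 + 0.8250·740 + 0.0800·1000) / 0.5720 = 843.40 / 0.5720 ≈ 1474.476
  x_3 = (0.2775·440 + 0.1650·740 + 0.6400·1000) / 0.5720 = 884.20 / 0.5720 ≈ 1545.804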